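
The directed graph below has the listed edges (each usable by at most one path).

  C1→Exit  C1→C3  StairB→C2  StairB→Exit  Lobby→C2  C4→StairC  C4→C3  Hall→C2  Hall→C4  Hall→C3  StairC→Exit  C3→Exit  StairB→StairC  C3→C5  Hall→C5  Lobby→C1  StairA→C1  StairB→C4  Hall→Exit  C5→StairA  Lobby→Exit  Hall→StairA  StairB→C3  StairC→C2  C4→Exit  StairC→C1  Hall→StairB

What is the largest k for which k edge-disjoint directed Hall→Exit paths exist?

Assign every edge capacity 1; by Menger, the answer equals the max flow.
Path Hall→Exit (+1); total 1.
Path Hall→StairB→Exit (+1); total 2.
Path Hall→C4→Exit (+1); total 3.
Path Hall→C3→Exit (+1); total 4.
Path Hall→StairA→C1→Exit (+1); total 5.
No residual Hall→Exit path; max flow = 5.
Certifying cut of size 5: {Hall→C3, Hall→C4, Hall→Exit, Hall→StairB, StairA→C1}.

5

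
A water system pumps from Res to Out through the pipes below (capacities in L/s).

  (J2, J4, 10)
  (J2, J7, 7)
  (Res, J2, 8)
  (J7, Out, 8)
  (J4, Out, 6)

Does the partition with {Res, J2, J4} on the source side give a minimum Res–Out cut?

No — its capacity is 13, but the minimum cut has capacity 8.

Given cut capacity: 7 + 6 = 13.
Augment Res→J2→J4→Out: bottleneck 6, flow now 6.
Augment Res→J2→J7→Out: bottleneck 2, flow now 8.
No augmenting path remains; maximum flow = 8.
In the residual graph, reachable from Res: {Res}.
Min-cut edges: Res→J2 (8); capacity 8 = 8.
Cut capacity 13 exceeds the max flow 8, so it is not minimum.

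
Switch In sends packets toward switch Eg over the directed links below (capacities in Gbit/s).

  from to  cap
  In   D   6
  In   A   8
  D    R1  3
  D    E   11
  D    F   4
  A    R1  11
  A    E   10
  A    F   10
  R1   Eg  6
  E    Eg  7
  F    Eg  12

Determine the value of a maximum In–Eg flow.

Augment In→D→R1→Eg: bottleneck 3, flow now 3.
Augment In→D→E→Eg: bottleneck 3, flow now 6.
Augment In→A→R1→Eg: bottleneck 3, flow now 9.
Augment In→A→E→Eg: bottleneck 4, flow now 13.
Augment In→A→F→Eg: bottleneck 1, flow now 14.
No augmenting path remains; maximum flow = 14.
In the residual graph, reachable from In: {In}.
Min-cut edges: In→D (6), In→A (8); capacity 6 + 8 = 14.
This cut is saturated, so no flow can exceed 14.

14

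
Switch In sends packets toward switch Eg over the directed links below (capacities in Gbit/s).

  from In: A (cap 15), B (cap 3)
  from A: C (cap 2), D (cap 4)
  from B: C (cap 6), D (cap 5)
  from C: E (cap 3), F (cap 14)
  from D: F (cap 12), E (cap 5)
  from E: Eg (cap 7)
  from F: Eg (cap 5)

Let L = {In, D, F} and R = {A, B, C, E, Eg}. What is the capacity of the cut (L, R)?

Edges leaving {In, D, F}: In→A (15), In→B (3), D→E (5), F→Eg (5).
Cut capacity = 15 + 3 + 5 + 5 = 28.

28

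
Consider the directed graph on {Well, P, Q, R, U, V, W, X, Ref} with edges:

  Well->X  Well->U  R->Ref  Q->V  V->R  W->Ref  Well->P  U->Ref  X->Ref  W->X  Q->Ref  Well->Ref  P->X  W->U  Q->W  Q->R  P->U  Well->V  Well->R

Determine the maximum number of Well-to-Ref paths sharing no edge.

Assign every edge capacity 1; by Menger, the answer equals the max flow.
Path Well→Ref (+1); total 1.
Path Well→R→Ref (+1); total 2.
Path Well→U→Ref (+1); total 3.
Path Well→X→Ref (+1); total 4.
No residual Well→Ref path; max flow = 4.
Certifying cut of size 4: {R→Ref, U→Ref, Well→Ref, X→Ref}.

4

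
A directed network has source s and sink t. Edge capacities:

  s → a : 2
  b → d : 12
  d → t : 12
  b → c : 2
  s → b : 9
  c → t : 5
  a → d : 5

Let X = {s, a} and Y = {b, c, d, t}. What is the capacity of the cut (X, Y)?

14

Edges leaving {s, a}: s→b (9), a→d (5).
Cut capacity = 9 + 5 = 14.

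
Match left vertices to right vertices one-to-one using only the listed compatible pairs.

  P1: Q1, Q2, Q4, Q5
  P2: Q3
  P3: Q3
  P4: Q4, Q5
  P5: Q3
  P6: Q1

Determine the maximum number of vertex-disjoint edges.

Unit-capacity flow: source→left, listed edges, right→sink; max matching = max flow.
Augmenting path P1→Q1 (+1); matched 1.
Augmenting path P2→Q3 (+1); matched 2.
Augmenting path P4→Q4 (+1); matched 3.
Augmenting path P6→Q1→P1→Q2 (+1); matched 4.
No augmenting path remains; maximum matching = 4.
König certificate: {P1, P4, P6, Q3} is a vertex cover of size 4 (every listed pair touches it), so no matching can be larger.

4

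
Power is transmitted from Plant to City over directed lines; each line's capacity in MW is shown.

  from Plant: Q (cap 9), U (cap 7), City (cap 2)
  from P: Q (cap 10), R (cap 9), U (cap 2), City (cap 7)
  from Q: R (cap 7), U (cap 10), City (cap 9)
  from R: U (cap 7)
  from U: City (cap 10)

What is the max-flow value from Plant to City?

Augment Plant→City: bottleneck 2, flow now 2.
Augment Plant→Q→City: bottleneck 9, flow now 11.
Augment Plant→U→City: bottleneck 7, flow now 18.
No augmenting path remains; maximum flow = 18.
In the residual graph, reachable from Plant: {Plant}.
Min-cut edges: Plant→Q (9), Plant→U (7), Plant→City (2); capacity 9 + 7 + 2 = 18.
This cut is saturated, so no flow can exceed 18.

18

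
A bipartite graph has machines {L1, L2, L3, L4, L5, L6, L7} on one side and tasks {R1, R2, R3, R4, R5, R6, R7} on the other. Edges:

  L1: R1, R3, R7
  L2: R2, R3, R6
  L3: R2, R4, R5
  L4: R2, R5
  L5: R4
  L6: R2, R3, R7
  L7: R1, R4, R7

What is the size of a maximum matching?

7

Unit-capacity flow: source→left, listed edges, right→sink; max matching = max flow.
Augmenting path L1→R1 (+1); matched 1.
Augmenting path L2→R2 (+1); matched 2.
Augmenting path L3→R4 (+1); matched 3.
Augmenting path L4→R5 (+1); matched 4.
Augmenting path L6→R3 (+1); matched 5.
Augmenting path L7→R7 (+1); matched 6.
Augmenting path L5→R4→L3→R2→L2→R6 (+1); matched 7.
No augmenting path remains; maximum matching = 7.
König certificate: {L1, L2, L3, L4, L5, L6, L7} is a vertex cover of size 7 (every listed pair touches it), so no matching can be larger.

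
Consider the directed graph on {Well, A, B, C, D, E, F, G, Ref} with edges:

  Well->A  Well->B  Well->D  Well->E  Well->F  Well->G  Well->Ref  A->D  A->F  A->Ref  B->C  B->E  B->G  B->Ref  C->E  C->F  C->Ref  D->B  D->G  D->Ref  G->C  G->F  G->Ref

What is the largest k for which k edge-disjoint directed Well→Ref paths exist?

Assign every edge capacity 1; by Menger, the answer equals the max flow.
Path Well→Ref (+1); total 1.
Path Well→A→Ref (+1); total 2.
Path Well→B→Ref (+1); total 3.
Path Well→D→Ref (+1); total 4.
Path Well→G→Ref (+1); total 5.
No residual Well→Ref path; max flow = 5.
Certifying cut of size 5: {Well→A, Well→B, Well→D, Well→G, Well→Ref}.

5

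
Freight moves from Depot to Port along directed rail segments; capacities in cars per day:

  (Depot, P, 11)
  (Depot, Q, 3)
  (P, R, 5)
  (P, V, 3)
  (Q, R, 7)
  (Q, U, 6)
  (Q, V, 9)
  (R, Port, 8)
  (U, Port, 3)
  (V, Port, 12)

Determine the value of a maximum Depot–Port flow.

Augment Depot→P→R→Port: bottleneck 5, flow now 5.
Augment Depot→P→V→Port: bottleneck 3, flow now 8.
Augment Depot→Q→R→Port: bottleneck 3, flow now 11.
No augmenting path remains; maximum flow = 11.
In the residual graph, reachable from Depot: {Depot, P}.
Min-cut edges: Depot→Q (3), P→R (5), P→V (3); capacity 3 + 5 + 3 = 11.
This cut is saturated, so no flow can exceed 11.

11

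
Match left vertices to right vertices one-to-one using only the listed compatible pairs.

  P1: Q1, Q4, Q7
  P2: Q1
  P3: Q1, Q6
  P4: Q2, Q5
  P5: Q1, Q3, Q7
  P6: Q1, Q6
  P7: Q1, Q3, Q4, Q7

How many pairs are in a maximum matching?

6

Unit-capacity flow: source→left, listed edges, right→sink; max matching = max flow.
Augmenting path P1→Q1 (+1); matched 1.
Augmenting path P3→Q6 (+1); matched 2.
Augmenting path P4→Q2 (+1); matched 3.
Augmenting path P5→Q3 (+1); matched 4.
Augmenting path P7→Q4 (+1); matched 5.
Augmenting path P2→Q1→P1→Q7 (+1); matched 6.
No augmenting path remains; maximum matching = 6.
König certificate: {P1, P4, P5, P7, Q1, Q6} is a vertex cover of size 6 (every listed pair touches it), so no matching can be larger.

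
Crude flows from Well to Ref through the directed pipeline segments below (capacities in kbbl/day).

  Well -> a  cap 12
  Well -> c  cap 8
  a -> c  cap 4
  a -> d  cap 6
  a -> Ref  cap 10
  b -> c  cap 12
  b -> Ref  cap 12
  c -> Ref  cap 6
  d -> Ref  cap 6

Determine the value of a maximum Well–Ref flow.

18

Augment Well→a→Ref: bottleneck 10, flow now 10.
Augment Well→c→Ref: bottleneck 6, flow now 16.
Augment Well→a→d→Ref: bottleneck 2, flow now 18.
No augmenting path remains; maximum flow = 18.
In the residual graph, reachable from Well: {Well, c}.
Min-cut edges: Well→a (12), c→Ref (6); capacity 12 + 6 = 18.
This cut is saturated, so no flow can exceed 18.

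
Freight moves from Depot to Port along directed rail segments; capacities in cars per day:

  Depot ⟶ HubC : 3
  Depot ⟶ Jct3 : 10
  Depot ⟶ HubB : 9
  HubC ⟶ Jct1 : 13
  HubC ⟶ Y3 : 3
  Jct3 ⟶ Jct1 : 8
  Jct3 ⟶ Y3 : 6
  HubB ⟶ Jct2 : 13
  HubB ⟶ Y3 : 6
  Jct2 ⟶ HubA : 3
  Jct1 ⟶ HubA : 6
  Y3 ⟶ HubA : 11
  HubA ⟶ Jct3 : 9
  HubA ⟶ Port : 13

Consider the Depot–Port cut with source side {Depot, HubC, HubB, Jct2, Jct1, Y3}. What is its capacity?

Edges leaving {Depot, HubC, HubB, Jct2, Jct1, Y3}: Depot→Jct3 (10), Jct2→HubA (3), Jct1→HubA (6), Y3→HubA (11).
Cut capacity = 10 + 3 + 6 + 11 = 30.

30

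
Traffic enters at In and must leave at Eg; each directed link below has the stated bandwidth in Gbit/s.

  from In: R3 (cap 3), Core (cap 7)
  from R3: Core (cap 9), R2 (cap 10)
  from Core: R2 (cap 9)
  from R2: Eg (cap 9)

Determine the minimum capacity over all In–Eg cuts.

9

Augment In→R3→R2→Eg: bottleneck 3, flow now 3.
Augment In→Core→R2→Eg: bottleneck 6, flow now 9.
No augmenting path remains; maximum flow = 9.
By max-flow min-cut, the minimum cut capacity equals the max flow.
In the residual graph, reachable from In: {In, R3, Core, R2}.
Min-cut edges: R2→Eg (9); capacity 9 = 9.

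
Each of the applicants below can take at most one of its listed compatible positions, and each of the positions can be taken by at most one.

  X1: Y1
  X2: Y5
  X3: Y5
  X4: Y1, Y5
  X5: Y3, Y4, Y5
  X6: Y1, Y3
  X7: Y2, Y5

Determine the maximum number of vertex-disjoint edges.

5

Unit-capacity flow: source→left, listed edges, right→sink; max matching = max flow.
Augmenting path X1→Y1 (+1); matched 1.
Augmenting path X2→Y5 (+1); matched 2.
Augmenting path X5→Y3 (+1); matched 3.
Augmenting path X7→Y2 (+1); matched 4.
Augmenting path X6→Y3→X5→Y4 (+1); matched 5.
No augmenting path remains; maximum matching = 5.
König certificate: {X5, X6, X7, Y1, Y5} is a vertex cover of size 5 (every listed pair touches it), so no matching can be larger.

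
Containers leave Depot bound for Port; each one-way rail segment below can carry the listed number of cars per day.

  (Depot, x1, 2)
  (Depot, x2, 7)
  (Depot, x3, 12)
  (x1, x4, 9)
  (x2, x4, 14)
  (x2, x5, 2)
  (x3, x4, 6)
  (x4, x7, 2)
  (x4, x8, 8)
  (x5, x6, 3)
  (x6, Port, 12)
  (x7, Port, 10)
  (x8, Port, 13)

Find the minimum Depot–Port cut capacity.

Augment Depot→x1→x4→x7→Port: bottleneck 2, flow now 2.
Augment Depot→x2→x4→x8→Port: bottleneck 7, flow now 9.
Augment Depot→x3→x4→x8→Port: bottleneck 1, flow now 10.
Augment Depot→x3→x4→x2→x5→x6→Port: bottleneck 2, flow now 12. (uses reverse residual edge)
No augmenting path remains; maximum flow = 12.
By max-flow min-cut, the minimum cut capacity equals the max flow.
In the residual graph, reachable from Depot: {Depot, x1, x2, x3, x4}.
Min-cut edges: x2→x5 (2), x4→x7 (2), x4→x8 (8); capacity 2 + 2 + 8 = 12.

12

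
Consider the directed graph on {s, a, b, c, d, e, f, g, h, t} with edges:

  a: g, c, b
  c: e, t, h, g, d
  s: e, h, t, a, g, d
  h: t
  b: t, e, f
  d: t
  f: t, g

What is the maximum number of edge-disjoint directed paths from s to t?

Assign every edge capacity 1; by Menger, the answer equals the max flow.
Path s→t (+1); total 1.
Path s→d→t (+1); total 2.
Path s→h→t (+1); total 3.
Path s→a→b→t (+1); total 4.
No residual s→t path; max flow = 4.
Certifying cut of size 4: {s→a, s→d, s→h, s→t}.

4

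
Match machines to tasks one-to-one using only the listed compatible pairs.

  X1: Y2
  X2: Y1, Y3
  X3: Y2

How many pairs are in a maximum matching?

Unit-capacity flow: source→left, listed edges, right→sink; max matching = max flow.
Augmenting path X1→Y2 (+1); matched 1.
Augmenting path X2→Y1 (+1); matched 2.
No augmenting path remains; maximum matching = 2.
König certificate: {X2, Y2} is a vertex cover of size 2 (every listed pair touches it), so no matching can be larger.

2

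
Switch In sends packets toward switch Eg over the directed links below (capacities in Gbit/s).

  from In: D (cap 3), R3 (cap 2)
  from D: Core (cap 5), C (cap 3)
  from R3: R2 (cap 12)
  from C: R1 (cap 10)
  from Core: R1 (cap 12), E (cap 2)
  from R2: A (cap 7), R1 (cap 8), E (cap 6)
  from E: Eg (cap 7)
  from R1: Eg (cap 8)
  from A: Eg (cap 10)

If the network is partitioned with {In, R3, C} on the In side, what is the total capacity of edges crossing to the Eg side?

Edges leaving {In, R3, C}: In→D (3), R3→R2 (12), C→R1 (10).
Cut capacity = 3 + 12 + 10 = 25.

25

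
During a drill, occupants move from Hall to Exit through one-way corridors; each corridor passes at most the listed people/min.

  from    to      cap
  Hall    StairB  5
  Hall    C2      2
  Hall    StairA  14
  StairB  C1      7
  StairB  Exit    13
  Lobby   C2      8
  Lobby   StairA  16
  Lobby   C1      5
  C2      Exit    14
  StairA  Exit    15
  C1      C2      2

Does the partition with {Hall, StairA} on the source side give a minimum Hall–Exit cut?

Given cut capacity: 5 + 2 + 15 = 22.
Augment Hall→StairB→Exit: bottleneck 5, flow now 5.
Augment Hall→C2→Exit: bottleneck 2, flow now 7.
Augment Hall→StairA→Exit: bottleneck 14, flow now 21.
No augmenting path remains; maximum flow = 21.
In the residual graph, reachable from Hall: {Hall}.
Min-cut edges: Hall→StairB (5), Hall→C2 (2), Hall→StairA (14); capacity 5 + 2 + 14 = 21.
Cut capacity 22 exceeds the max flow 21, so it is not minimum.

No — its capacity is 22, but the minimum cut has capacity 21.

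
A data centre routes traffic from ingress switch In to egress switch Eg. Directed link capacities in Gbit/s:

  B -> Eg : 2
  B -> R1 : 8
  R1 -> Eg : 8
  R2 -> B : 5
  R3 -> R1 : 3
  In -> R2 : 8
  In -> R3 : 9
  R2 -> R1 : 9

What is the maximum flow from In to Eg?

10

Augment In→R3→R1→Eg: bottleneck 3, flow now 3.
Augment In→R2→B→Eg: bottleneck 2, flow now 5.
Augment In→R2→R1→Eg: bottleneck 5, flow now 10.
No augmenting path remains; maximum flow = 10.
In the residual graph, reachable from In: {In, R3, R2, B, R1}.
Min-cut edges: B→Eg (2), R1→Eg (8); capacity 2 + 8 = 10.
This cut is saturated, so no flow can exceed 10.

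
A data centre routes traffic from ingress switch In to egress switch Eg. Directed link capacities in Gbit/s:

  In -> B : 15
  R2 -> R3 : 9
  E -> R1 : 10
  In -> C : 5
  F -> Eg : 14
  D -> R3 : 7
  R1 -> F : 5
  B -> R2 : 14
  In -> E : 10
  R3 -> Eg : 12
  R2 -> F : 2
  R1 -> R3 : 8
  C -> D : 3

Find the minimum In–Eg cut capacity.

19

Augment In→B→R2→R3→Eg: bottleneck 9, flow now 9.
Augment In→B→R2→F→Eg: bottleneck 2, flow now 11.
Augment In→C→D→R3→Eg: bottleneck 3, flow now 14.
Augment In→E→R1→F→Eg: bottleneck 5, flow now 19.
No augmenting path remains; maximum flow = 19.
By max-flow min-cut, the minimum cut capacity equals the max flow.
In the residual graph, reachable from In: {In, B, C, E, R2, D, R1, R3}.
Min-cut edges: R2→F (2), R1→F (5), R3→Eg (12); capacity 2 + 5 + 12 = 19.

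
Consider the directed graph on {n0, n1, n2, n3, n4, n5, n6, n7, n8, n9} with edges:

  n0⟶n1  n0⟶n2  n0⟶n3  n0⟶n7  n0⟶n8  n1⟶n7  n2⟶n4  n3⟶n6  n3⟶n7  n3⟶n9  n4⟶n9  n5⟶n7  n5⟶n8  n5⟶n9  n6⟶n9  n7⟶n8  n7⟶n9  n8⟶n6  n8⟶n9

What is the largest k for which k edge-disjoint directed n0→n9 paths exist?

5

Assign every edge capacity 1; by Menger, the answer equals the max flow.
Path n0→n3→n9 (+1); total 1.
Path n0→n7→n9 (+1); total 2.
Path n0→n8→n9 (+1); total 3.
Path n0→n2→n4→n9 (+1); total 4.
Path n0→n1→n7→n8→n6→n9 (+1); total 5.
No residual n0→n9 path; max flow = 5.
Certifying cut of size 5: {n0→n1, n0→n2, n0→n3, n0→n7, n0→n8}.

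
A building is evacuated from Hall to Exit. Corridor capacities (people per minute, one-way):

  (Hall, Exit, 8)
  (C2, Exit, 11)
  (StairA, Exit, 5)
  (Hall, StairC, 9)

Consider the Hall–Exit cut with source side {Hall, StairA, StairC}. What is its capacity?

13

Edges leaving {Hall, StairA, StairC}: Hall→Exit (8), StairA→Exit (5).
Cut capacity = 8 + 5 = 13.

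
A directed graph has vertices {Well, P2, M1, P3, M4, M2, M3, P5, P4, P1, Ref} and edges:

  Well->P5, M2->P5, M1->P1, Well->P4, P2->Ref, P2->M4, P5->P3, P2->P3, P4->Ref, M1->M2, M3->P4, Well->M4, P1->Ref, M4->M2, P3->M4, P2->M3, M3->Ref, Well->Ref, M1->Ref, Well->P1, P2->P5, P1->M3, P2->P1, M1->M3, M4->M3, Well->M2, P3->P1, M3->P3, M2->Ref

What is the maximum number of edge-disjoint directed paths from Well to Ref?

Assign every edge capacity 1; by Menger, the answer equals the max flow.
Path Well→Ref (+1); total 1.
Path Well→M2→Ref (+1); total 2.
Path Well→P4→Ref (+1); total 3.
Path Well→P1→Ref (+1); total 4.
Path Well→M4→M3→Ref (+1); total 5.
No residual Well→Ref path; max flow = 5.
Certifying cut of size 5: {M2→Ref, M3→Ref, P1→Ref, P4→Ref, Well→Ref}.

5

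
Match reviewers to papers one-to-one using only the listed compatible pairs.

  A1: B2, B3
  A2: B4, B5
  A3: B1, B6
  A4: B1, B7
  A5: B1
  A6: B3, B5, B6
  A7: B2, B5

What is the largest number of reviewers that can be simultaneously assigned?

7

Unit-capacity flow: source→left, listed edges, right→sink; max matching = max flow.
Augmenting path A1→B2 (+1); matched 1.
Augmenting path A2→B4 (+1); matched 2.
Augmenting path A3→B1 (+1); matched 3.
Augmenting path A4→B7 (+1); matched 4.
Augmenting path A6→B3 (+1); matched 5.
Augmenting path A7→B5 (+1); matched 6.
Augmenting path A5→B1→A3→B6 (+1); matched 7.
No augmenting path remains; maximum matching = 7.
König certificate: {A1, A2, A3, A4, A5, A6, A7} is a vertex cover of size 7 (every listed pair touches it), so no matching can be larger.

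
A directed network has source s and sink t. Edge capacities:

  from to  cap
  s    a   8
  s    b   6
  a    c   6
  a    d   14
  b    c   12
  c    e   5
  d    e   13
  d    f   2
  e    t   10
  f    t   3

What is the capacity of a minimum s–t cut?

Augment s→a→c→e→t: bottleneck 5, flow now 5.
Augment s→a→d→e→t: bottleneck 3, flow now 8.
Augment s→b→c→a→d→e→t: bottleneck 2, flow now 10. (uses reverse residual edge)
Augment s→b→c→a→d→f→t: bottleneck 2, flow now 12. (uses reverse residual edge)
No augmenting path remains; maximum flow = 12.
By max-flow min-cut, the minimum cut capacity equals the max flow.
In the residual graph, reachable from s: {s, a, b, c, d, e}.
Min-cut edges: d→f (2), e→t (10); capacity 2 + 10 = 12.

12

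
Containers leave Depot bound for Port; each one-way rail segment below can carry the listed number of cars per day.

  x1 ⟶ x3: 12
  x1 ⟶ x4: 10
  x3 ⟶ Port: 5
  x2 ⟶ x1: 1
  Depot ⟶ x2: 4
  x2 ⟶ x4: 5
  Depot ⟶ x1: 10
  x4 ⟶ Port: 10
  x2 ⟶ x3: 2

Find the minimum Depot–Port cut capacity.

Augment Depot→x1→x3→Port: bottleneck 5, flow now 5.
Augment Depot→x1→x4→Port: bottleneck 5, flow now 10.
Augment Depot→x2→x4→Port: bottleneck 4, flow now 14.
No augmenting path remains; maximum flow = 14.
By max-flow min-cut, the minimum cut capacity equals the max flow.
In the residual graph, reachable from Depot: {Depot}.
Min-cut edges: Depot→x1 (10), Depot→x2 (4); capacity 10 + 4 = 14.

14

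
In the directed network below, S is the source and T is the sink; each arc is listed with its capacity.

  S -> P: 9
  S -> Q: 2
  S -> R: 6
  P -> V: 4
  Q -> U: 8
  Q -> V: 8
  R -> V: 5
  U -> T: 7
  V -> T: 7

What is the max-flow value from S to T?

9

Augment S→P→V→T: bottleneck 4, flow now 4.
Augment S→Q→U→T: bottleneck 2, flow now 6.
Augment S→R→V→T: bottleneck 3, flow now 9.
No augmenting path remains; maximum flow = 9.
In the residual graph, reachable from S: {S, P, R, V}.
Min-cut edges: S→Q (2), V→T (7); capacity 2 + 7 = 9.
This cut is saturated, so no flow can exceed 9.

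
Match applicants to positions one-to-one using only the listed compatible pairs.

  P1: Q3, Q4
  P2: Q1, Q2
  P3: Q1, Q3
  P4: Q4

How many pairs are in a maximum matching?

4

Unit-capacity flow: source→left, listed edges, right→sink; max matching = max flow.
Augmenting path P1→Q3 (+1); matched 1.
Augmenting path P2→Q1 (+1); matched 2.
Augmenting path P4→Q4 (+1); matched 3.
Augmenting path P3→Q1→P2→Q2 (+1); matched 4.
No augmenting path remains; maximum matching = 4.
König certificate: {P1, P2, P3, P4} is a vertex cover of size 4 (every listed pair touches it), so no matching can be larger.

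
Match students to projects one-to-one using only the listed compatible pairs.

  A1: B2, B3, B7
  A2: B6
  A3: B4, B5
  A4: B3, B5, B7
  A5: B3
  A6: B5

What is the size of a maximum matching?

Unit-capacity flow: source→left, listed edges, right→sink; max matching = max flow.
Augmenting path A1→B2 (+1); matched 1.
Augmenting path A2→B6 (+1); matched 2.
Augmenting path A3→B4 (+1); matched 3.
Augmenting path A4→B3 (+1); matched 4.
Augmenting path A6→B5 (+1); matched 5.
Augmenting path A5→B3→A4→B7 (+1); matched 6.
No augmenting path remains; maximum matching = 6.
König certificate: {A1, A2, A3, A4, A5, A6} is a vertex cover of size 6 (every listed pair touches it), so no matching can be larger.

6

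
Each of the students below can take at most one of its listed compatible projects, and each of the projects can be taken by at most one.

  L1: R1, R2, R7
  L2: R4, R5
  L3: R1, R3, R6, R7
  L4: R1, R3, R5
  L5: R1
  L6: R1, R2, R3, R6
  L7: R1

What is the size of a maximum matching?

6

Unit-capacity flow: source→left, listed edges, right→sink; max matching = max flow.
Augmenting path L1→R1 (+1); matched 1.
Augmenting path L2→R4 (+1); matched 2.
Augmenting path L3→R3 (+1); matched 3.
Augmenting path L4→R5 (+1); matched 4.
Augmenting path L6→R2 (+1); matched 5.
Augmenting path L5→R1→L1→R7 (+1); matched 6.
No augmenting path remains; maximum matching = 6.
König certificate: {L1, L2, L3, L4, L6, R1} is a vertex cover of size 6 (every listed pair touches it), so no matching can be larger.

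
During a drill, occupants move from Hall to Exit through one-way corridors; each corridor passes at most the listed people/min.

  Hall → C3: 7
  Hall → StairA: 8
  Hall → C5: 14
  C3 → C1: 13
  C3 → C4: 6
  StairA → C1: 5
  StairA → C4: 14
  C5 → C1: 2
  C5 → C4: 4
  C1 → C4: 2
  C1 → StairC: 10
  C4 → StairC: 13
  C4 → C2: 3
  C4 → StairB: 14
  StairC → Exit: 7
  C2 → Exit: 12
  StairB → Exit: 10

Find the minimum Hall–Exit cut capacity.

Augment Hall→C3→C1→StairC→Exit: bottleneck 7, flow now 7.
Augment Hall→StairA→C4→C2→Exit: bottleneck 3, flow now 10.
Augment Hall→StairA→C4→StairB→Exit: bottleneck 5, flow now 15.
Augment Hall→C5→C4→StairB→Exit: bottleneck 4, flow now 19.
Augment Hall→C5→C1→C4→StairB→Exit: bottleneck 1, flow now 20.
No augmenting path remains; maximum flow = 20.
By max-flow min-cut, the minimum cut capacity equals the max flow.
In the residual graph, reachable from Hall: {Hall, C3, StairA, C5, C1, C4, StairC, StairB}.
Min-cut edges: C4→C2 (3), StairC→Exit (7), StairB→Exit (10); capacity 3 + 7 + 10 = 20.

20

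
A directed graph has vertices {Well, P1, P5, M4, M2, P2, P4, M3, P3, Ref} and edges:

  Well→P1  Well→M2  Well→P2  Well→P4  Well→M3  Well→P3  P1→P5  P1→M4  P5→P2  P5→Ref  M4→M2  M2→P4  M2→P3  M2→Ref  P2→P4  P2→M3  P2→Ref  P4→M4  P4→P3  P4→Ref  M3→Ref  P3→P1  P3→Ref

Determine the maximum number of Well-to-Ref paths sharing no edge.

6

Assign every edge capacity 1; by Menger, the answer equals the max flow.
Path Well→M2→Ref (+1); total 1.
Path Well→P2→Ref (+1); total 2.
Path Well→P4→Ref (+1); total 3.
Path Well→M3→Ref (+1); total 4.
Path Well→P3→Ref (+1); total 5.
Path Well→P1→P5→Ref (+1); total 6.
No residual Well→Ref path; max flow = 6.
Certifying cut of size 6: {Well→M2, Well→M3, Well→P1, Well→P2, Well→P3, Well→P4}.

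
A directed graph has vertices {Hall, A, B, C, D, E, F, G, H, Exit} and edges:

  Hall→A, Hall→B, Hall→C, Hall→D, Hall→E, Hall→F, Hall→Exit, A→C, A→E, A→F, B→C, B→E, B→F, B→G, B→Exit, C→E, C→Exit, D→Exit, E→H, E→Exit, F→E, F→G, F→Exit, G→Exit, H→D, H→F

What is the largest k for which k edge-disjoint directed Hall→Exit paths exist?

7

Assign every edge capacity 1; by Menger, the answer equals the max flow.
Path Hall→Exit (+1); total 1.
Path Hall→B→Exit (+1); total 2.
Path Hall→C→Exit (+1); total 3.
Path Hall→D→Exit (+1); total 4.
Path Hall→E→Exit (+1); total 5.
Path Hall→F→Exit (+1); total 6.
Path Hall→A→F→G→Exit (+1); total 7.
No residual Hall→Exit path; max flow = 7.
Certifying cut of size 7: {Hall→A, Hall→B, Hall→C, Hall→D, Hall→E, Hall→Exit, Hall→F}.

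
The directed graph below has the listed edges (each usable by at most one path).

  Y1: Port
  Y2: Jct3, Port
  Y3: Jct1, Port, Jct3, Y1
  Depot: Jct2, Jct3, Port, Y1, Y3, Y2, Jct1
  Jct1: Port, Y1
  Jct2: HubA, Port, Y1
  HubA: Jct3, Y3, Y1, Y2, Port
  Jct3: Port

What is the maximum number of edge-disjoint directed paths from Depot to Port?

7

Assign every edge capacity 1; by Menger, the answer equals the max flow.
Path Depot→Port (+1); total 1.
Path Depot→Jct2→Port (+1); total 2.
Path Depot→Jct1→Port (+1); total 3.
Path Depot→Y2→Port (+1); total 4.
Path Depot→Y3→Port (+1); total 5.
Path Depot→Y1→Port (+1); total 6.
Path Depot→Jct3→Port (+1); total 7.
No residual Depot→Port path; max flow = 7.
Certifying cut of size 7: {Depot→Jct1, Depot→Jct2, Depot→Jct3, Depot→Port, Depot→Y1, Depot→Y2, Depot→Y3}.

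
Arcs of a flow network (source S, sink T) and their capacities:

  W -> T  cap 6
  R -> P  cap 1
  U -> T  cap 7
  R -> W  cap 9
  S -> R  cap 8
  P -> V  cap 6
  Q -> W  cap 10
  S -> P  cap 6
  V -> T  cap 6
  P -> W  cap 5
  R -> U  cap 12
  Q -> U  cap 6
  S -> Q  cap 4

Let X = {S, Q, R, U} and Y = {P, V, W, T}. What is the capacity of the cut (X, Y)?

33

Edges leaving {S, Q, R, U}: S→P (6), Q→W (10), R→P (1), R→W (9), U→T (7).
Cut capacity = 6 + 10 + 1 + 9 + 7 = 33.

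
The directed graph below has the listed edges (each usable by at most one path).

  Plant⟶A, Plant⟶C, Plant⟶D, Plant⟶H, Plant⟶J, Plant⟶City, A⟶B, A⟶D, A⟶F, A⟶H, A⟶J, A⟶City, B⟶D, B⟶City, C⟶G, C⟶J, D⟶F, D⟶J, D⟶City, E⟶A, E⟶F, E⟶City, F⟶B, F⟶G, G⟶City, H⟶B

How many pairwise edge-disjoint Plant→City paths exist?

Assign every edge capacity 1; by Menger, the answer equals the max flow.
Path Plant→City (+1); total 1.
Path Plant→A→City (+1); total 2.
Path Plant→D→City (+1); total 3.
Path Plant→C→G→City (+1); total 4.
Path Plant→H→B→City (+1); total 5.
No residual Plant→City path; max flow = 5.
Certifying cut of size 5: {Plant→A, Plant→C, Plant→City, Plant→D, Plant→H}.

5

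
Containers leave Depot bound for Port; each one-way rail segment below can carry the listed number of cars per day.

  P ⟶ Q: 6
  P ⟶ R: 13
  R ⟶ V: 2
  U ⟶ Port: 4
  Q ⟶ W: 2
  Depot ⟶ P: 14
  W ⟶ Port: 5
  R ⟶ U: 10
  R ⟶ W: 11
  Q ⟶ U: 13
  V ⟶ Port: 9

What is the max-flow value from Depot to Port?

11

Augment Depot→P→Q→U→Port: bottleneck 4, flow now 4.
Augment Depot→P→Q→W→Port: bottleneck 2, flow now 6.
Augment Depot→P→R→V→Port: bottleneck 2, flow now 8.
Augment Depot→P→R→W→Port: bottleneck 3, flow now 11.
No augmenting path remains; maximum flow = 11.
In the residual graph, reachable from Depot: {Depot, P, Q, R, U, W}.
Min-cut edges: R→V (2), U→Port (4), W→Port (5); capacity 2 + 4 + 5 = 11.
This cut is saturated, so no flow can exceed 11.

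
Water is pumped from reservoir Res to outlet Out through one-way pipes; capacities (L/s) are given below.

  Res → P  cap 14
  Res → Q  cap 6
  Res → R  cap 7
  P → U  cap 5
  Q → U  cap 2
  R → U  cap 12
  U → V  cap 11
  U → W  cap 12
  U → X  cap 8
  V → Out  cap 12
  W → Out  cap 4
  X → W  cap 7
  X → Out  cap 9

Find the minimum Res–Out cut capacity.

14

Augment Res→P→U→V→Out: bottleneck 5, flow now 5.
Augment Res→Q→U→V→Out: bottleneck 2, flow now 7.
Augment Res→R→U→V→Out: bottleneck 4, flow now 11.
Augment Res→R→U→W→Out: bottleneck 3, flow now 14.
No augmenting path remains; maximum flow = 14.
By max-flow min-cut, the minimum cut capacity equals the max flow.
In the residual graph, reachable from Res: {Res, P, Q}.
Min-cut edges: Res→R (7), P→U (5), Q→U (2); capacity 7 + 5 + 2 = 14.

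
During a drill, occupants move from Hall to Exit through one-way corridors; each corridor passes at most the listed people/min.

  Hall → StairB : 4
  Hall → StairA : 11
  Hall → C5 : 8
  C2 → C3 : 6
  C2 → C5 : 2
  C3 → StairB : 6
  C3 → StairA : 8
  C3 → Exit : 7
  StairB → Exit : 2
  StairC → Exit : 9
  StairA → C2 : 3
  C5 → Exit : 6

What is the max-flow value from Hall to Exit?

Augment Hall→StairB→Exit: bottleneck 2, flow now 2.
Augment Hall→C5→Exit: bottleneck 6, flow now 8.
Augment Hall→StairA→C2→C3→Exit: bottleneck 3, flow now 11.
No augmenting path remains; maximum flow = 11.
In the residual graph, reachable from Hall: {Hall, StairB, StairA, C5}.
Min-cut edges: StairB→Exit (2), StairA→C2 (3), C5→Exit (6); capacity 2 + 3 + 6 = 11.
This cut is saturated, so no flow can exceed 11.

11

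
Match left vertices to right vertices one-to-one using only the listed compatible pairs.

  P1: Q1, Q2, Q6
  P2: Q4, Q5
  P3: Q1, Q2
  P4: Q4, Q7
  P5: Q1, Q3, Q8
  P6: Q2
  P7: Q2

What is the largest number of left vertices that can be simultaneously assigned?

Unit-capacity flow: source→left, listed edges, right→sink; max matching = max flow.
Augmenting path P1→Q1 (+1); matched 1.
Augmenting path P2→Q4 (+1); matched 2.
Augmenting path P3→Q2 (+1); matched 3.
Augmenting path P4→Q7 (+1); matched 4.
Augmenting path P5→Q3 (+1); matched 5.
Augmenting path P6→Q2→P3→Q1→P1→Q6 (+1); matched 6.
No augmenting path remains; maximum matching = 6.
König certificate: {P1, P2, P3, P4, P5, Q2} is a vertex cover of size 6 (every listed pair touches it), so no matching can be larger.

6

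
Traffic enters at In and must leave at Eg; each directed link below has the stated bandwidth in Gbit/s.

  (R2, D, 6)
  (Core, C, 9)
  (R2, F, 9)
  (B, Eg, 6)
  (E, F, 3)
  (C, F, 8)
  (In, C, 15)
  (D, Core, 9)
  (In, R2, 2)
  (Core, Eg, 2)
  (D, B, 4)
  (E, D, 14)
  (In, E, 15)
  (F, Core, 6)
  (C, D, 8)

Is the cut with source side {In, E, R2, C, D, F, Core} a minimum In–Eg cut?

Given cut capacity: 4 + 2 = 6.
Augment In→E→D→B→Eg: bottleneck 4, flow now 4.
Augment In→E→D→Core→Eg: bottleneck 2, flow now 6.
No augmenting path remains; maximum flow = 6.
Cut capacity 6 equals the max flow, so it is a minimum cut.

Yes — it is a minimum cut (capacity 6).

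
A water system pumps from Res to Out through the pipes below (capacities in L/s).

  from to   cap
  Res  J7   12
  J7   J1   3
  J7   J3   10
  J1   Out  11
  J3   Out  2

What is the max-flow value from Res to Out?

5

Augment Res→J7→J1→Out: bottleneck 3, flow now 3.
Augment Res→J7→J3→Out: bottleneck 2, flow now 5.
No augmenting path remains; maximum flow = 5.
In the residual graph, reachable from Res: {Res, J7, J3}.
Min-cut edges: J7→J1 (3), J3→Out (2); capacity 3 + 2 = 5.
This cut is saturated, so no flow can exceed 5.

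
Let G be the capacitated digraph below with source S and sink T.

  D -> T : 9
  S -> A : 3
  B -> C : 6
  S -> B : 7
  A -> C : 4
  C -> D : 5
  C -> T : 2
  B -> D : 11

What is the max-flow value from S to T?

10

Augment S→A→C→T: bottleneck 2, flow now 2.
Augment S→B→D→T: bottleneck 7, flow now 9.
Augment S→A→C→D→T: bottleneck 1, flow now 10.
No augmenting path remains; maximum flow = 10.
In the residual graph, reachable from S: {S}.
Min-cut edges: S→A (3), S→B (7); capacity 3 + 7 = 10.
This cut is saturated, so no flow can exceed 10.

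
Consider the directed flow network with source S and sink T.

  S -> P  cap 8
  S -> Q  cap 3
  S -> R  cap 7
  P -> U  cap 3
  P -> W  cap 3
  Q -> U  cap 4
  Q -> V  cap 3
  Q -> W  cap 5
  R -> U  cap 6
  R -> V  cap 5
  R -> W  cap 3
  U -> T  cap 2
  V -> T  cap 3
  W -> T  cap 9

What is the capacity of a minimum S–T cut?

14

Augment S→P→U→T: bottleneck 2, flow now 2.
Augment S→P→W→T: bottleneck 3, flow now 5.
Augment S→Q→V→T: bottleneck 3, flow now 8.
Augment S→R→W→T: bottleneck 3, flow now 11.
Augment S→R→V→Q→W→T: bottleneck 3, flow now 14. (uses reverse residual edge)
No augmenting path remains; maximum flow = 14.
By max-flow min-cut, the minimum cut capacity equals the max flow.
In the residual graph, reachable from S: {S, P, R, U, V}.
Min-cut edges: S→Q (3), P→W (3), R→W (3), U→T (2), V→T (3); capacity 3 + 3 + 3 + 2 + 3 = 14.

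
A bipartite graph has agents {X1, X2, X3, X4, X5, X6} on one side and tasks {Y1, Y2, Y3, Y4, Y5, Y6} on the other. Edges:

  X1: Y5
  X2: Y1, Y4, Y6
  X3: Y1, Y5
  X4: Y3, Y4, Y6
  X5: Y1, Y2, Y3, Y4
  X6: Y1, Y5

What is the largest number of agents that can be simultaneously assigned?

Unit-capacity flow: source→left, listed edges, right→sink; max matching = max flow.
Augmenting path X1→Y5 (+1); matched 1.
Augmenting path X2→Y1 (+1); matched 2.
Augmenting path X4→Y3 (+1); matched 3.
Augmenting path X5→Y2 (+1); matched 4.
Augmenting path X3→Y1→X2→Y4 (+1); matched 5.
No augmenting path remains; maximum matching = 5.
König certificate: {X2, X4, X5, Y1, Y5} is a vertex cover of size 5 (every listed pair touches it), so no matching can be larger.

5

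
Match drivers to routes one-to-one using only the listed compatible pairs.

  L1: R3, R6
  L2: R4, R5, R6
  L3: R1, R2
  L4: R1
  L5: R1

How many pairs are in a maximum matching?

4

Unit-capacity flow: source→left, listed edges, right→sink; max matching = max flow.
Augmenting path L1→R3 (+1); matched 1.
Augmenting path L2→R4 (+1); matched 2.
Augmenting path L3→R1 (+1); matched 3.
Augmenting path L4→R1→L3→R2 (+1); matched 4.
No augmenting path remains; maximum matching = 4.
König certificate: {L1, L2, L3, R1} is a vertex cover of size 4 (every listed pair touches it), so no matching can be larger.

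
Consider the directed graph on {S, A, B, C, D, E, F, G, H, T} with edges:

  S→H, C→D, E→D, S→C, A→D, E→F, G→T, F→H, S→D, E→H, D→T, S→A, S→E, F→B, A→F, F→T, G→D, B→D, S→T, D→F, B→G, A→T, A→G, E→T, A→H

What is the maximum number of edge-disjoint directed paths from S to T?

5

Assign every edge capacity 1; by Menger, the answer equals the max flow.
Path S→T (+1); total 1.
Path S→A→T (+1); total 2.
Path S→D→T (+1); total 3.
Path S→E→T (+1); total 4.
Path S→C→D→F→T (+1); total 5.
No residual S→T path; max flow = 5.
Certifying cut of size 5: {S→A, S→C, S→D, S→E, S→T}.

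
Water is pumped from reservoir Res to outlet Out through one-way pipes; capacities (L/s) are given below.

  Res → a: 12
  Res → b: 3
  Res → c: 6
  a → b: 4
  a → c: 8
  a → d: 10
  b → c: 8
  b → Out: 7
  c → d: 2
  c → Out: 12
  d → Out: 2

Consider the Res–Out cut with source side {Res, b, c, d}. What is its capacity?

33

Edges leaving {Res, b, c, d}: Res→a (12), b→Out (7), c→Out (12), d→Out (2).
Cut capacity = 12 + 7 + 12 + 2 = 33.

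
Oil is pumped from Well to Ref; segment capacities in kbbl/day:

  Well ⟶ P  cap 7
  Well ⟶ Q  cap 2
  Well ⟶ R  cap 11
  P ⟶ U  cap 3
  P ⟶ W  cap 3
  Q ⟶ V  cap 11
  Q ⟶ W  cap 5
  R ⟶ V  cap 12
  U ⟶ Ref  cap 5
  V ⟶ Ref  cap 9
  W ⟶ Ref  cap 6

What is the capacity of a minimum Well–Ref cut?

Augment Well→P→U→Ref: bottleneck 3, flow now 3.
Augment Well→P→W→Ref: bottleneck 3, flow now 6.
Augment Well→Q→V→Ref: bottleneck 2, flow now 8.
Augment Well→R→V→Ref: bottleneck 7, flow now 15.
Augment Well→R→V→Q→W→Ref: bottleneck 2, flow now 17. (uses reverse residual edge)
No augmenting path remains; maximum flow = 17.
By max-flow min-cut, the minimum cut capacity equals the max flow.
In the residual graph, reachable from Well: {Well, P, R, V}.
Min-cut edges: Well→Q (2), P→U (3), P→W (3), V→Ref (9); capacity 2 + 3 + 3 + 9 = 17.

17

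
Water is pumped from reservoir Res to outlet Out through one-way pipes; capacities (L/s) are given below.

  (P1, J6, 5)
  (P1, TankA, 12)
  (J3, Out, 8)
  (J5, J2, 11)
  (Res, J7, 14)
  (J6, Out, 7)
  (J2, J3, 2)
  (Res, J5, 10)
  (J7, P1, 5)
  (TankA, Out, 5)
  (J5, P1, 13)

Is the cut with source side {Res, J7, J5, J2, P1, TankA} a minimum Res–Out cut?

Given cut capacity: 2 + 5 + 5 = 12.
Augment Res→J7→P1→J6→Out: bottleneck 5, flow now 5.
Augment Res→J5→J2→J3→Out: bottleneck 2, flow now 7.
Augment Res→J5→P1→TankA→Out: bottleneck 5, flow now 12.
No augmenting path remains; maximum flow = 12.
Cut capacity 12 equals the max flow, so it is a minimum cut.

Yes — it is a minimum cut (capacity 12).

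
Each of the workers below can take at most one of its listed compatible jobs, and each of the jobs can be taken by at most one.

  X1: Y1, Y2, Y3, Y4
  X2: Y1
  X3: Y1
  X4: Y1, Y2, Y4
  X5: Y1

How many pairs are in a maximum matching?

Unit-capacity flow: source→left, listed edges, right→sink; max matching = max flow.
Augmenting path X1→Y1 (+1); matched 1.
Augmenting path X4→Y2 (+1); matched 2.
Augmenting path X2→Y1→X1→Y3 (+1); matched 3.
No augmenting path remains; maximum matching = 3.
König certificate: {X1, X4, Y1} is a vertex cover of size 3 (every listed pair touches it), so no matching can be larger.

3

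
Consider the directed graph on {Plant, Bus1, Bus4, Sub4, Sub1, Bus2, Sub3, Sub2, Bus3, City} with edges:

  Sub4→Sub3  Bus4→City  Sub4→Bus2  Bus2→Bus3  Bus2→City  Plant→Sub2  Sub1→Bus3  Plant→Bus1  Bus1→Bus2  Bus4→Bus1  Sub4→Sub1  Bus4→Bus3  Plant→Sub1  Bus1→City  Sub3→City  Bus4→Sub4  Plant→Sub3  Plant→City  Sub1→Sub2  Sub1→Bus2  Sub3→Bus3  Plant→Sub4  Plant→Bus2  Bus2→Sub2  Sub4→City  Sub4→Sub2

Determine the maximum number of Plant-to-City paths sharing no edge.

5

Assign every edge capacity 1; by Menger, the answer equals the max flow.
Path Plant→City (+1); total 1.
Path Plant→Bus1→City (+1); total 2.
Path Plant→Sub4→City (+1); total 3.
Path Plant→Bus2→City (+1); total 4.
Path Plant→Sub3→City (+1); total 5.
No residual Plant→City path; max flow = 5.
Certifying cut of size 5: {Bus2→City, Plant→Bus1, Plant→City, Plant→Sub3, Plant→Sub4}.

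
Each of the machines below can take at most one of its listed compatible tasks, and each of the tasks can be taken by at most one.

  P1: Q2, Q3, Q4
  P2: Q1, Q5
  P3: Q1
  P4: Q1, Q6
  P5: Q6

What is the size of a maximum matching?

Unit-capacity flow: source→left, listed edges, right→sink; max matching = max flow.
Augmenting path P1→Q2 (+1); matched 1.
Augmenting path P2→Q1 (+1); matched 2.
Augmenting path P4→Q6 (+1); matched 3.
Augmenting path P3→Q1→P2→Q5 (+1); matched 4.
No augmenting path remains; maximum matching = 4.
König certificate: {P1, P2, Q1, Q6} is a vertex cover of size 4 (every listed pair touches it), so no matching can be larger.

4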